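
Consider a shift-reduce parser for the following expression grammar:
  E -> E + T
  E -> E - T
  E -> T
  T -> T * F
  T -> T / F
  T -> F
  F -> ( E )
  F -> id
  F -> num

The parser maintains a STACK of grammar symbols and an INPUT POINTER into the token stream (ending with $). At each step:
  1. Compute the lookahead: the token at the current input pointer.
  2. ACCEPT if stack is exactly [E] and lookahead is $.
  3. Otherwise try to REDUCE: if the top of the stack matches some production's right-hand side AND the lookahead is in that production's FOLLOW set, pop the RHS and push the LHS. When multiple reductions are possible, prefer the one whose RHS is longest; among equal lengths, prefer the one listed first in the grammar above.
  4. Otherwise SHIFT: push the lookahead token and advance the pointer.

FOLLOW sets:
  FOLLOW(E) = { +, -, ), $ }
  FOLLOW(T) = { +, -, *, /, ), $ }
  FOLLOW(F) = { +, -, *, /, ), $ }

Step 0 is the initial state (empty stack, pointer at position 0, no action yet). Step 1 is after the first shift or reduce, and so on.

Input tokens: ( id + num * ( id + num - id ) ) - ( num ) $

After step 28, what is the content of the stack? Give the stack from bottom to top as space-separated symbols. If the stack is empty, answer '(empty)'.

Step 1: shift (. Stack=[(] ptr=1 lookahead=id remaining=[id + num * ( id + num - id ) ) - ( num ) $]
Step 2: shift id. Stack=[( id] ptr=2 lookahead=+ remaining=[+ num * ( id + num - id ) ) - ( num ) $]
Step 3: reduce F->id. Stack=[( F] ptr=2 lookahead=+ remaining=[+ num * ( id + num - id ) ) - ( num ) $]
Step 4: reduce T->F. Stack=[( T] ptr=2 lookahead=+ remaining=[+ num * ( id + num - id ) ) - ( num ) $]
Step 5: reduce E->T. Stack=[( E] ptr=2 lookahead=+ remaining=[+ num * ( id + num - id ) ) - ( num ) $]
Step 6: shift +. Stack=[( E +] ptr=3 lookahead=num remaining=[num * ( id + num - id ) ) - ( num ) $]
Step 7: shift num. Stack=[( E + num] ptr=4 lookahead=* remaining=[* ( id + num - id ) ) - ( num ) $]
Step 8: reduce F->num. Stack=[( E + F] ptr=4 lookahead=* remaining=[* ( id + num - id ) ) - ( num ) $]
Step 9: reduce T->F. Stack=[( E + T] ptr=4 lookahead=* remaining=[* ( id + num - id ) ) - ( num ) $]
Step 10: shift *. Stack=[( E + T *] ptr=5 lookahead=( remaining=[( id + num - id ) ) - ( num ) $]
Step 11: shift (. Stack=[( E + T * (] ptr=6 lookahead=id remaining=[id + num - id ) ) - ( num ) $]
Step 12: shift id. Stack=[( E + T * ( id] ptr=7 lookahead=+ remaining=[+ num - id ) ) - ( num ) $]
Step 13: reduce F->id. Stack=[( E + T * ( F] ptr=7 lookahead=+ remaining=[+ num - id ) ) - ( num ) $]
Step 14: reduce T->F. Stack=[( E + T * ( T] ptr=7 lookahead=+ remaining=[+ num - id ) ) - ( num ) $]
Step 15: reduce E->T. Stack=[( E + T * ( E] ptr=7 lookahead=+ remaining=[+ num - id ) ) - ( num ) $]
Step 16: shift +. Stack=[( E + T * ( E +] ptr=8 lookahead=num remaining=[num - id ) ) - ( num ) $]
Step 17: shift num. Stack=[( E + T * ( E + num] ptr=9 lookahead=- remaining=[- id ) ) - ( num ) $]
Step 18: reduce F->num. Stack=[( E + T * ( E + F] ptr=9 lookahead=- remaining=[- id ) ) - ( num ) $]
Step 19: reduce T->F. Stack=[( E + T * ( E + T] ptr=9 lookahead=- remaining=[- id ) ) - ( num ) $]
Step 20: reduce E->E + T. Stack=[( E + T * ( E] ptr=9 lookahead=- remaining=[- id ) ) - ( num ) $]
Step 21: shift -. Stack=[( E + T * ( E -] ptr=10 lookahead=id remaining=[id ) ) - ( num ) $]
Step 22: shift id. Stack=[( E + T * ( E - id] ptr=11 lookahead=) remaining=[) ) - ( num ) $]
Step 23: reduce F->id. Stack=[( E + T * ( E - F] ptr=11 lookahead=) remaining=[) ) - ( num ) $]
Step 24: reduce T->F. Stack=[( E + T * ( E - T] ptr=11 lookahead=) remaining=[) ) - ( num ) $]
Step 25: reduce E->E - T. Stack=[( E + T * ( E] ptr=11 lookahead=) remaining=[) ) - ( num ) $]
Step 26: shift ). Stack=[( E + T * ( E )] ptr=12 lookahead=) remaining=[) - ( num ) $]
Step 27: reduce F->( E ). Stack=[( E + T * F] ptr=12 lookahead=) remaining=[) - ( num ) $]
Step 28: reduce T->T * F. Stack=[( E + T] ptr=12 lookahead=) remaining=[) - ( num ) $]

Answer: ( E + T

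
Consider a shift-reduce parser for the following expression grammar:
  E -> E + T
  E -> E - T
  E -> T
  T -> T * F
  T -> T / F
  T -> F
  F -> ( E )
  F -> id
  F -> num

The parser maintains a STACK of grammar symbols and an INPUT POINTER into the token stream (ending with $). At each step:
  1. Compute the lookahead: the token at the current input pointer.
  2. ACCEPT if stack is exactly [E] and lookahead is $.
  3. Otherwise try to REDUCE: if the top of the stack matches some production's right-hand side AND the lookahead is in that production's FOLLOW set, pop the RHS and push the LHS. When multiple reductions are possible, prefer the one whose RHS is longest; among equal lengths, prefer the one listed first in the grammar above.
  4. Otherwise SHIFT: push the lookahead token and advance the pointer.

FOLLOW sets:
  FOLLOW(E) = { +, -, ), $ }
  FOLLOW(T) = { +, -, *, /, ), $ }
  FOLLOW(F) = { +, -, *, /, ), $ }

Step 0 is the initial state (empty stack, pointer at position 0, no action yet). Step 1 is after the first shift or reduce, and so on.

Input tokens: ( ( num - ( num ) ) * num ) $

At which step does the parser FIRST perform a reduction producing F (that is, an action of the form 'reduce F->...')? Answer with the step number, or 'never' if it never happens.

Answer: 4

Derivation:
Step 1: shift (. Stack=[(] ptr=1 lookahead=( remaining=[( num - ( num ) ) * num ) $]
Step 2: shift (. Stack=[( (] ptr=2 lookahead=num remaining=[num - ( num ) ) * num ) $]
Step 3: shift num. Stack=[( ( num] ptr=3 lookahead=- remaining=[- ( num ) ) * num ) $]
Step 4: reduce F->num. Stack=[( ( F] ptr=3 lookahead=- remaining=[- ( num ) ) * num ) $]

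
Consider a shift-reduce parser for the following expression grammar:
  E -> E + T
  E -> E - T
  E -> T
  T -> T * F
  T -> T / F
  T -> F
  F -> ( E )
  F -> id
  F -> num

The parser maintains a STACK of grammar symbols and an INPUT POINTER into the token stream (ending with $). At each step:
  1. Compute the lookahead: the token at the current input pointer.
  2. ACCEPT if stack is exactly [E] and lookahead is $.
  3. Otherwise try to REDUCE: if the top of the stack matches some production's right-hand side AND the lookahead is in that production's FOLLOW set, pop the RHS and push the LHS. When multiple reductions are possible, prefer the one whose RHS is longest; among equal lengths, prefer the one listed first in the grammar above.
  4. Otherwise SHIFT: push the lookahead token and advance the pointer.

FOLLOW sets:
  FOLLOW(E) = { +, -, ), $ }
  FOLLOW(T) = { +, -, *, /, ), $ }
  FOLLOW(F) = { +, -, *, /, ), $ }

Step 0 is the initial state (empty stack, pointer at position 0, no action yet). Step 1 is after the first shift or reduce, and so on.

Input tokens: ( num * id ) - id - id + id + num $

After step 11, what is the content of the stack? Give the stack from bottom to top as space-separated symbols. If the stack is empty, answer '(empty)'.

Step 1: shift (. Stack=[(] ptr=1 lookahead=num remaining=[num * id ) - id - id + id + num $]
Step 2: shift num. Stack=[( num] ptr=2 lookahead=* remaining=[* id ) - id - id + id + num $]
Step 3: reduce F->num. Stack=[( F] ptr=2 lookahead=* remaining=[* id ) - id - id + id + num $]
Step 4: reduce T->F. Stack=[( T] ptr=2 lookahead=* remaining=[* id ) - id - id + id + num $]
Step 5: shift *. Stack=[( T *] ptr=3 lookahead=id remaining=[id ) - id - id + id + num $]
Step 6: shift id. Stack=[( T * id] ptr=4 lookahead=) remaining=[) - id - id + id + num $]
Step 7: reduce F->id. Stack=[( T * F] ptr=4 lookahead=) remaining=[) - id - id + id + num $]
Step 8: reduce T->T * F. Stack=[( T] ptr=4 lookahead=) remaining=[) - id - id + id + num $]
Step 9: reduce E->T. Stack=[( E] ptr=4 lookahead=) remaining=[) - id - id + id + num $]
Step 10: shift ). Stack=[( E )] ptr=5 lookahead=- remaining=[- id - id + id + num $]
Step 11: reduce F->( E ). Stack=[F] ptr=5 lookahead=- remaining=[- id - id + id + num $]

Answer: F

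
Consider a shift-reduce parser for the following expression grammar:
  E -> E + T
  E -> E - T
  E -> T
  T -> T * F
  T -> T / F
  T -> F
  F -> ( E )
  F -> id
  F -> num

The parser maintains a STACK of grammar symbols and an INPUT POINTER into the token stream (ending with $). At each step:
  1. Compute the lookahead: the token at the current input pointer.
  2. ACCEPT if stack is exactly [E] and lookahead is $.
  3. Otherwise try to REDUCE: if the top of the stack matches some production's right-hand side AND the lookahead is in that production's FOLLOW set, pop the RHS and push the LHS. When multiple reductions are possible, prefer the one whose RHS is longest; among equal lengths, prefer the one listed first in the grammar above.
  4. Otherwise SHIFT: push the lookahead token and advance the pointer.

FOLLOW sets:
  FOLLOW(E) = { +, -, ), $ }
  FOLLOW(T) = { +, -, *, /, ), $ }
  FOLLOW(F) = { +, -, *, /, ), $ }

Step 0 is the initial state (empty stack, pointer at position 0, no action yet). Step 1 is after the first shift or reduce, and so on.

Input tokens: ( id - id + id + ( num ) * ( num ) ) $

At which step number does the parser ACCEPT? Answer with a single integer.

Step 1: shift (. Stack=[(] ptr=1 lookahead=id remaining=[id - id + id + ( num ) * ( num ) ) $]
Step 2: shift id. Stack=[( id] ptr=2 lookahead=- remaining=[- id + id + ( num ) * ( num ) ) $]
Step 3: reduce F->id. Stack=[( F] ptr=2 lookahead=- remaining=[- id + id + ( num ) * ( num ) ) $]
Step 4: reduce T->F. Stack=[( T] ptr=2 lookahead=- remaining=[- id + id + ( num ) * ( num ) ) $]
Step 5: reduce E->T. Stack=[( E] ptr=2 lookahead=- remaining=[- id + id + ( num ) * ( num ) ) $]
Step 6: shift -. Stack=[( E -] ptr=3 lookahead=id remaining=[id + id + ( num ) * ( num ) ) $]
Step 7: shift id. Stack=[( E - id] ptr=4 lookahead=+ remaining=[+ id + ( num ) * ( num ) ) $]
Step 8: reduce F->id. Stack=[( E - F] ptr=4 lookahead=+ remaining=[+ id + ( num ) * ( num ) ) $]
Step 9: reduce T->F. Stack=[( E - T] ptr=4 lookahead=+ remaining=[+ id + ( num ) * ( num ) ) $]
Step 10: reduce E->E - T. Stack=[( E] ptr=4 lookahead=+ remaining=[+ id + ( num ) * ( num ) ) $]
Step 11: shift +. Stack=[( E +] ptr=5 lookahead=id remaining=[id + ( num ) * ( num ) ) $]
Step 12: shift id. Stack=[( E + id] ptr=6 lookahead=+ remaining=[+ ( num ) * ( num ) ) $]
Step 13: reduce F->id. Stack=[( E + F] ptr=6 lookahead=+ remaining=[+ ( num ) * ( num ) ) $]
Step 14: reduce T->F. Stack=[( E + T] ptr=6 lookahead=+ remaining=[+ ( num ) * ( num ) ) $]
Step 15: reduce E->E + T. Stack=[( E] ptr=6 lookahead=+ remaining=[+ ( num ) * ( num ) ) $]
Step 16: shift +. Stack=[( E +] ptr=7 lookahead=( remaining=[( num ) * ( num ) ) $]
Step 17: shift (. Stack=[( E + (] ptr=8 lookahead=num remaining=[num ) * ( num ) ) $]
Step 18: shift num. Stack=[( E + ( num] ptr=9 lookahead=) remaining=[) * ( num ) ) $]
Step 19: reduce F->num. Stack=[( E + ( F] ptr=9 lookahead=) remaining=[) * ( num ) ) $]
Step 20: reduce T->F. Stack=[( E + ( T] ptr=9 lookahead=) remaining=[) * ( num ) ) $]
Step 21: reduce E->T. Stack=[( E + ( E] ptr=9 lookahead=) remaining=[) * ( num ) ) $]
Step 22: shift ). Stack=[( E + ( E )] ptr=10 lookahead=* remaining=[* ( num ) ) $]
Step 23: reduce F->( E ). Stack=[( E + F] ptr=10 lookahead=* remaining=[* ( num ) ) $]
Step 24: reduce T->F. Stack=[( E + T] ptr=10 lookahead=* remaining=[* ( num ) ) $]
Step 25: shift *. Stack=[( E + T *] ptr=11 lookahead=( remaining=[( num ) ) $]
Step 26: shift (. Stack=[( E + T * (] ptr=12 lookahead=num remaining=[num ) ) $]
Step 27: shift num. Stack=[( E + T * ( num] ptr=13 lookahead=) remaining=[) ) $]
Step 28: reduce F->num. Stack=[( E + T * ( F] ptr=13 lookahead=) remaining=[) ) $]
Step 29: reduce T->F. Stack=[( E + T * ( T] ptr=13 lookahead=) remaining=[) ) $]
Step 30: reduce E->T. Stack=[( E + T * ( E] ptr=13 lookahead=) remaining=[) ) $]
Step 31: shift ). Stack=[( E + T * ( E )] ptr=14 lookahead=) remaining=[) $]
Step 32: reduce F->( E ). Stack=[( E + T * F] ptr=14 lookahead=) remaining=[) $]
Step 33: reduce T->T * F. Stack=[( E + T] ptr=14 lookahead=) remaining=[) $]
Step 34: reduce E->E + T. Stack=[( E] ptr=14 lookahead=) remaining=[) $]
Step 35: shift ). Stack=[( E )] ptr=15 lookahead=$ remaining=[$]
Step 36: reduce F->( E ). Stack=[F] ptr=15 lookahead=$ remaining=[$]
Step 37: reduce T->F. Stack=[T] ptr=15 lookahead=$ remaining=[$]
Step 38: reduce E->T. Stack=[E] ptr=15 lookahead=$ remaining=[$]
Step 39: accept. Stack=[E] ptr=15 lookahead=$ remaining=[$]

Answer: 39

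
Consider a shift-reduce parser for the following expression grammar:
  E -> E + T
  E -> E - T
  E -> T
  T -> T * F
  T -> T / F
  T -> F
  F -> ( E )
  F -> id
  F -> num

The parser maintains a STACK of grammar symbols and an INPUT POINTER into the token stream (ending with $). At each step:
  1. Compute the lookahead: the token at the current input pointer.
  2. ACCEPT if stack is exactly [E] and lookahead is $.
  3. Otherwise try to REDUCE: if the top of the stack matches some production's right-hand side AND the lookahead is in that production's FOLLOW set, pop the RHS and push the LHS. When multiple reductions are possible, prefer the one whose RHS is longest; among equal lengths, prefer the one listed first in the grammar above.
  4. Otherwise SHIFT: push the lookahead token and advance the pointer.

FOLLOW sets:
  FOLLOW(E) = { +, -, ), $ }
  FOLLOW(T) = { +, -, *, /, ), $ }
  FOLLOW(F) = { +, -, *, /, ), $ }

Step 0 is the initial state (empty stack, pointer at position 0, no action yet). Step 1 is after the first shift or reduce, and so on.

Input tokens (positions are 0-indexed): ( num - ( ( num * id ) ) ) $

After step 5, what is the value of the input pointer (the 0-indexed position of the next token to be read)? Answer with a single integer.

Answer: 2

Derivation:
Step 1: shift (. Stack=[(] ptr=1 lookahead=num remaining=[num - ( ( num * id ) ) ) $]
Step 2: shift num. Stack=[( num] ptr=2 lookahead=- remaining=[- ( ( num * id ) ) ) $]
Step 3: reduce F->num. Stack=[( F] ptr=2 lookahead=- remaining=[- ( ( num * id ) ) ) $]
Step 4: reduce T->F. Stack=[( T] ptr=2 lookahead=- remaining=[- ( ( num * id ) ) ) $]
Step 5: reduce E->T. Stack=[( E] ptr=2 lookahead=- remaining=[- ( ( num * id ) ) ) $]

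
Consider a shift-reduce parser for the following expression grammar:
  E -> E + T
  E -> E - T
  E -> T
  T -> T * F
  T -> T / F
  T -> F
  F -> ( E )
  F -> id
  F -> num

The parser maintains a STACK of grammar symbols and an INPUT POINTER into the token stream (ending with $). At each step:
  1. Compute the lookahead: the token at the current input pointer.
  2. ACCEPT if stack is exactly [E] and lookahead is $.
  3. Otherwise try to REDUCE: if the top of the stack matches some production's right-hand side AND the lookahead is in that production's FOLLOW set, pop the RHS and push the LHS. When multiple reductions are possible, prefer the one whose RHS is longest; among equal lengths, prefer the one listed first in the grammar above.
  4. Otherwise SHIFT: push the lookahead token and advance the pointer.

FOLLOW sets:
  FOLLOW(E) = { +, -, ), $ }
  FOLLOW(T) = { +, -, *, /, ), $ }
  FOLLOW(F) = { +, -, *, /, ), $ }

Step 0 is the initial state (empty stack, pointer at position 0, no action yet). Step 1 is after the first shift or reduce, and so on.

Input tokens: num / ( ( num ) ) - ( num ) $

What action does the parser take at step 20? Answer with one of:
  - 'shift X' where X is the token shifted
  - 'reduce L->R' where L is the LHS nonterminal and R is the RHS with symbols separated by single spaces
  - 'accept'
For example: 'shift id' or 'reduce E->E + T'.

Step 1: shift num. Stack=[num] ptr=1 lookahead=/ remaining=[/ ( ( num ) ) - ( num ) $]
Step 2: reduce F->num. Stack=[F] ptr=1 lookahead=/ remaining=[/ ( ( num ) ) - ( num ) $]
Step 3: reduce T->F. Stack=[T] ptr=1 lookahead=/ remaining=[/ ( ( num ) ) - ( num ) $]
Step 4: shift /. Stack=[T /] ptr=2 lookahead=( remaining=[( ( num ) ) - ( num ) $]
Step 5: shift (. Stack=[T / (] ptr=3 lookahead=( remaining=[( num ) ) - ( num ) $]
Step 6: shift (. Stack=[T / ( (] ptr=4 lookahead=num remaining=[num ) ) - ( num ) $]
Step 7: shift num. Stack=[T / ( ( num] ptr=5 lookahead=) remaining=[) ) - ( num ) $]
Step 8: reduce F->num. Stack=[T / ( ( F] ptr=5 lookahead=) remaining=[) ) - ( num ) $]
Step 9: reduce T->F. Stack=[T / ( ( T] ptr=5 lookahead=) remaining=[) ) - ( num ) $]
Step 10: reduce E->T. Stack=[T / ( ( E] ptr=5 lookahead=) remaining=[) ) - ( num ) $]
Step 11: shift ). Stack=[T / ( ( E )] ptr=6 lookahead=) remaining=[) - ( num ) $]
Step 12: reduce F->( E ). Stack=[T / ( F] ptr=6 lookahead=) remaining=[) - ( num ) $]
Step 13: reduce T->F. Stack=[T / ( T] ptr=6 lookahead=) remaining=[) - ( num ) $]
Step 14: reduce E->T. Stack=[T / ( E] ptr=6 lookahead=) remaining=[) - ( num ) $]
Step 15: shift ). Stack=[T / ( E )] ptr=7 lookahead=- remaining=[- ( num ) $]
Step 16: reduce F->( E ). Stack=[T / F] ptr=7 lookahead=- remaining=[- ( num ) $]
Step 17: reduce T->T / F. Stack=[T] ptr=7 lookahead=- remaining=[- ( num ) $]
Step 18: reduce E->T. Stack=[E] ptr=7 lookahead=- remaining=[- ( num ) $]
Step 19: shift -. Stack=[E -] ptr=8 lookahead=( remaining=[( num ) $]
Step 20: shift (. Stack=[E - (] ptr=9 lookahead=num remaining=[num ) $]

Answer: shift (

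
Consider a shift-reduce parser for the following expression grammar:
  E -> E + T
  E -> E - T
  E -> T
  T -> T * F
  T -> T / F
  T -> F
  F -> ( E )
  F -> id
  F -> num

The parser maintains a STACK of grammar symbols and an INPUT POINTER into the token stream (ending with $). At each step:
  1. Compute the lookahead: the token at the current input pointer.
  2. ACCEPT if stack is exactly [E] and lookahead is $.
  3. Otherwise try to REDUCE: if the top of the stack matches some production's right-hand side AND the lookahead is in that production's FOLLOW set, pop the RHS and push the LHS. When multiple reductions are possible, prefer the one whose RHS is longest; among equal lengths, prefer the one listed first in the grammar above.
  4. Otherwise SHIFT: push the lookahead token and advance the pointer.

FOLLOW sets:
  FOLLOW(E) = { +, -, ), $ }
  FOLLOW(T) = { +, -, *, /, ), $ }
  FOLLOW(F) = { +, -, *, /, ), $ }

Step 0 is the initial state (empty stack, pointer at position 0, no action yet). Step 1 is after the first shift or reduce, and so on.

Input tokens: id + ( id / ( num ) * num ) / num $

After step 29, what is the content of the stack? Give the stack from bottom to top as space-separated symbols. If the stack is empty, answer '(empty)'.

Step 1: shift id. Stack=[id] ptr=1 lookahead=+ remaining=[+ ( id / ( num ) * num ) / num $]
Step 2: reduce F->id. Stack=[F] ptr=1 lookahead=+ remaining=[+ ( id / ( num ) * num ) / num $]
Step 3: reduce T->F. Stack=[T] ptr=1 lookahead=+ remaining=[+ ( id / ( num ) * num ) / num $]
Step 4: reduce E->T. Stack=[E] ptr=1 lookahead=+ remaining=[+ ( id / ( num ) * num ) / num $]
Step 5: shift +. Stack=[E +] ptr=2 lookahead=( remaining=[( id / ( num ) * num ) / num $]
Step 6: shift (. Stack=[E + (] ptr=3 lookahead=id remaining=[id / ( num ) * num ) / num $]
Step 7: shift id. Stack=[E + ( id] ptr=4 lookahead=/ remaining=[/ ( num ) * num ) / num $]
Step 8: reduce F->id. Stack=[E + ( F] ptr=4 lookahead=/ remaining=[/ ( num ) * num ) / num $]
Step 9: reduce T->F. Stack=[E + ( T] ptr=4 lookahead=/ remaining=[/ ( num ) * num ) / num $]
Step 10: shift /. Stack=[E + ( T /] ptr=5 lookahead=( remaining=[( num ) * num ) / num $]
Step 11: shift (. Stack=[E + ( T / (] ptr=6 lookahead=num remaining=[num ) * num ) / num $]
Step 12: shift num. Stack=[E + ( T / ( num] ptr=7 lookahead=) remaining=[) * num ) / num $]
Step 13: reduce F->num. Stack=[E + ( T / ( F] ptr=7 lookahead=) remaining=[) * num ) / num $]
Step 14: reduce T->F. Stack=[E + ( T / ( T] ptr=7 lookahead=) remaining=[) * num ) / num $]
Step 15: reduce E->T. Stack=[E + ( T / ( E] ptr=7 lookahead=) remaining=[) * num ) / num $]
Step 16: shift ). Stack=[E + ( T / ( E )] ptr=8 lookahead=* remaining=[* num ) / num $]
Step 17: reduce F->( E ). Stack=[E + ( T / F] ptr=8 lookahead=* remaining=[* num ) / num $]
Step 18: reduce T->T / F. Stack=[E + ( T] ptr=8 lookahead=* remaining=[* num ) / num $]
Step 19: shift *. Stack=[E + ( T *] ptr=9 lookahead=num remaining=[num ) / num $]
Step 20: shift num. Stack=[E + ( T * num] ptr=10 lookahead=) remaining=[) / num $]
Step 21: reduce F->num. Stack=[E + ( T * F] ptr=10 lookahead=) remaining=[) / num $]
Step 22: reduce T->T * F. Stack=[E + ( T] ptr=10 lookahead=) remaining=[) / num $]
Step 23: reduce E->T. Stack=[E + ( E] ptr=10 lookahead=) remaining=[) / num $]
Step 24: shift ). Stack=[E + ( E )] ptr=11 lookahead=/ remaining=[/ num $]
Step 25: reduce F->( E ). Stack=[E + F] ptr=11 lookahead=/ remaining=[/ num $]
Step 26: reduce T->F. Stack=[E + T] ptr=11 lookahead=/ remaining=[/ num $]
Step 27: shift /. Stack=[E + T /] ptr=12 lookahead=num remaining=[num $]
Step 28: shift num. Stack=[E + T / num] ptr=13 lookahead=$ remaining=[$]
Step 29: reduce F->num. Stack=[E + T / F] ptr=13 lookahead=$ remaining=[$]

Answer: E + T / F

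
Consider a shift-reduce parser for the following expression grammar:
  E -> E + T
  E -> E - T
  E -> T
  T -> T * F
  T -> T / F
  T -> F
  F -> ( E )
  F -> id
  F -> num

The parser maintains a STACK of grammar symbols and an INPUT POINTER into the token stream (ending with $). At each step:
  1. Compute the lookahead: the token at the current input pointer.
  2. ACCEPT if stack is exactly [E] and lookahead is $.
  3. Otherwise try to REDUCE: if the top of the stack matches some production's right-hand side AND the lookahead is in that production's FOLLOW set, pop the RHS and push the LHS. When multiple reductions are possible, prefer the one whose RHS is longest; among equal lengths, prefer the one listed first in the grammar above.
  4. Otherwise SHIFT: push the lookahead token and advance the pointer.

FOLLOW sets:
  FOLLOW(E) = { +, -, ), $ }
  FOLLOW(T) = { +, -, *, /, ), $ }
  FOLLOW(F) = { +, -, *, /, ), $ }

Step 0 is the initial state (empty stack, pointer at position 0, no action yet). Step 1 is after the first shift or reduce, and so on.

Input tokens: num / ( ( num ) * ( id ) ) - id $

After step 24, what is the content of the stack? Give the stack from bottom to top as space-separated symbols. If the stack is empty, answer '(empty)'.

Answer: T / ( E )

Derivation:
Step 1: shift num. Stack=[num] ptr=1 lookahead=/ remaining=[/ ( ( num ) * ( id ) ) - id $]
Step 2: reduce F->num. Stack=[F] ptr=1 lookahead=/ remaining=[/ ( ( num ) * ( id ) ) - id $]
Step 3: reduce T->F. Stack=[T] ptr=1 lookahead=/ remaining=[/ ( ( num ) * ( id ) ) - id $]
Step 4: shift /. Stack=[T /] ptr=2 lookahead=( remaining=[( ( num ) * ( id ) ) - id $]
Step 5: shift (. Stack=[T / (] ptr=3 lookahead=( remaining=[( num ) * ( id ) ) - id $]
Step 6: shift (. Stack=[T / ( (] ptr=4 lookahead=num remaining=[num ) * ( id ) ) - id $]
Step 7: shift num. Stack=[T / ( ( num] ptr=5 lookahead=) remaining=[) * ( id ) ) - id $]
Step 8: reduce F->num. Stack=[T / ( ( F] ptr=5 lookahead=) remaining=[) * ( id ) ) - id $]
Step 9: reduce T->F. Stack=[T / ( ( T] ptr=5 lookahead=) remaining=[) * ( id ) ) - id $]
Step 10: reduce E->T. Stack=[T / ( ( E] ptr=5 lookahead=) remaining=[) * ( id ) ) - id $]
Step 11: shift ). Stack=[T / ( ( E )] ptr=6 lookahead=* remaining=[* ( id ) ) - id $]
Step 12: reduce F->( E ). Stack=[T / ( F] ptr=6 lookahead=* remaining=[* ( id ) ) - id $]
Step 13: reduce T->F. Stack=[T / ( T] ptr=6 lookahead=* remaining=[* ( id ) ) - id $]
Step 14: shift *. Stack=[T / ( T *] ptr=7 lookahead=( remaining=[( id ) ) - id $]
Step 15: shift (. Stack=[T / ( T * (] ptr=8 lookahead=id remaining=[id ) ) - id $]
Step 16: shift id. Stack=[T / ( T * ( id] ptr=9 lookahead=) remaining=[) ) - id $]
Step 17: reduce F->id. Stack=[T / ( T * ( F] ptr=9 lookahead=) remaining=[) ) - id $]
Step 18: reduce T->F. Stack=[T / ( T * ( T] ptr=9 lookahead=) remaining=[) ) - id $]
Step 19: reduce E->T. Stack=[T / ( T * ( E] ptr=9 lookahead=) remaining=[) ) - id $]
Step 20: shift ). Stack=[T / ( T * ( E )] ptr=10 lookahead=) remaining=[) - id $]
Step 21: reduce F->( E ). Stack=[T / ( T * F] ptr=10 lookahead=) remaining=[) - id $]
Step 22: reduce T->T * F. Stack=[T / ( T] ptr=10 lookahead=) remaining=[) - id $]
Step 23: reduce E->T. Stack=[T / ( E] ptr=10 lookahead=) remaining=[) - id $]
Step 24: shift ). Stack=[T / ( E )] ptr=11 lookahead=- remaining=[- id $]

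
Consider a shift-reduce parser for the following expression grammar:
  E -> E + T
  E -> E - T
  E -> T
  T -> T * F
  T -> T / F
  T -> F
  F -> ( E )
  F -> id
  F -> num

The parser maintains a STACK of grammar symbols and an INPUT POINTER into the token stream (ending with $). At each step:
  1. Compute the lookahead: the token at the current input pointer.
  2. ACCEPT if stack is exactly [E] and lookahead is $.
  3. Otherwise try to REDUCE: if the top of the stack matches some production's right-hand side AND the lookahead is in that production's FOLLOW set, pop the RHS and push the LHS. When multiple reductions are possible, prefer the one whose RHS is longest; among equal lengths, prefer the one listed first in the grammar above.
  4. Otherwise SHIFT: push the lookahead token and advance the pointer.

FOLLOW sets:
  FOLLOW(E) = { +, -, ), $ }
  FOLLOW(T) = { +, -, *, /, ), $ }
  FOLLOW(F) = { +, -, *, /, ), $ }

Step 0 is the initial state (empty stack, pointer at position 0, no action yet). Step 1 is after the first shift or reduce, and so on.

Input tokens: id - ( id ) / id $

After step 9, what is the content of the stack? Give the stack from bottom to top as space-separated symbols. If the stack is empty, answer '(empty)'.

Step 1: shift id. Stack=[id] ptr=1 lookahead=- remaining=[- ( id ) / id $]
Step 2: reduce F->id. Stack=[F] ptr=1 lookahead=- remaining=[- ( id ) / id $]
Step 3: reduce T->F. Stack=[T] ptr=1 lookahead=- remaining=[- ( id ) / id $]
Step 4: reduce E->T. Stack=[E] ptr=1 lookahead=- remaining=[- ( id ) / id $]
Step 5: shift -. Stack=[E -] ptr=2 lookahead=( remaining=[( id ) / id $]
Step 6: shift (. Stack=[E - (] ptr=3 lookahead=id remaining=[id ) / id $]
Step 7: shift id. Stack=[E - ( id] ptr=4 lookahead=) remaining=[) / id $]
Step 8: reduce F->id. Stack=[E - ( F] ptr=4 lookahead=) remaining=[) / id $]
Step 9: reduce T->F. Stack=[E - ( T] ptr=4 lookahead=) remaining=[) / id $]

Answer: E - ( T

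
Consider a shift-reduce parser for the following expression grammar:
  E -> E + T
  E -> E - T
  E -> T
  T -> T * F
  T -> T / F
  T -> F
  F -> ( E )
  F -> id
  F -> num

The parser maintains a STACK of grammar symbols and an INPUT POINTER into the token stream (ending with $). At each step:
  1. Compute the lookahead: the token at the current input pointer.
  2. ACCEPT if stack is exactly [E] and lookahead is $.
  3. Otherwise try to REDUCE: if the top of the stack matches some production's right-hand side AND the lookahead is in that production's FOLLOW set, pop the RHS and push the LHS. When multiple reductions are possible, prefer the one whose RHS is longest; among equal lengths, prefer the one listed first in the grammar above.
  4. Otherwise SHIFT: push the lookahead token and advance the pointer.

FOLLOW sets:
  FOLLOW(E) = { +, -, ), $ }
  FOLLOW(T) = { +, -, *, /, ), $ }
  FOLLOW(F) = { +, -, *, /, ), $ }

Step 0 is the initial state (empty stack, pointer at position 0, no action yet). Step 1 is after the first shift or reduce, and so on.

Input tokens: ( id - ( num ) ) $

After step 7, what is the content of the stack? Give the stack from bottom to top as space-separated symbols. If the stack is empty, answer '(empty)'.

Step 1: shift (. Stack=[(] ptr=1 lookahead=id remaining=[id - ( num ) ) $]
Step 2: shift id. Stack=[( id] ptr=2 lookahead=- remaining=[- ( num ) ) $]
Step 3: reduce F->id. Stack=[( F] ptr=2 lookahead=- remaining=[- ( num ) ) $]
Step 4: reduce T->F. Stack=[( T] ptr=2 lookahead=- remaining=[- ( num ) ) $]
Step 5: reduce E->T. Stack=[( E] ptr=2 lookahead=- remaining=[- ( num ) ) $]
Step 6: shift -. Stack=[( E -] ptr=3 lookahead=( remaining=[( num ) ) $]
Step 7: shift (. Stack=[( E - (] ptr=4 lookahead=num remaining=[num ) ) $]

Answer: ( E - (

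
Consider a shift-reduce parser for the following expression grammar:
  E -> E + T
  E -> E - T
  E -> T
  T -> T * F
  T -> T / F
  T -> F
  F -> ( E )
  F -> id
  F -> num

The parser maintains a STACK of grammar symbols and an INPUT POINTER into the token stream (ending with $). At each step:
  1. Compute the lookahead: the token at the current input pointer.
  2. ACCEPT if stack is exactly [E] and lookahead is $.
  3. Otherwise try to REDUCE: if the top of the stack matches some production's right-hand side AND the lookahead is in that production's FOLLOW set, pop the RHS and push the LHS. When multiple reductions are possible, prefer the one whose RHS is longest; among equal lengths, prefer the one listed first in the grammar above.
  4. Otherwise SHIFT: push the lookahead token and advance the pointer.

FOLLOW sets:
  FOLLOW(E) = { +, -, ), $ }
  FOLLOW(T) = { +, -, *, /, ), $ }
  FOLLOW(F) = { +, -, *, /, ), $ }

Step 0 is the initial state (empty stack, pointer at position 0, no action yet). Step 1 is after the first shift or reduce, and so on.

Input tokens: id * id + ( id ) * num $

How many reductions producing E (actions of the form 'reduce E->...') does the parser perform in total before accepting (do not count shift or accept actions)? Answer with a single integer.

Step 1: shift id. Stack=[id] ptr=1 lookahead=* remaining=[* id + ( id ) * num $]
Step 2: reduce F->id. Stack=[F] ptr=1 lookahead=* remaining=[* id + ( id ) * num $]
Step 3: reduce T->F. Stack=[T] ptr=1 lookahead=* remaining=[* id + ( id ) * num $]
Step 4: shift *. Stack=[T *] ptr=2 lookahead=id remaining=[id + ( id ) * num $]
Step 5: shift id. Stack=[T * id] ptr=3 lookahead=+ remaining=[+ ( id ) * num $]
Step 6: reduce F->id. Stack=[T * F] ptr=3 lookahead=+ remaining=[+ ( id ) * num $]
Step 7: reduce T->T * F. Stack=[T] ptr=3 lookahead=+ remaining=[+ ( id ) * num $]
Step 8: reduce E->T. Stack=[E] ptr=3 lookahead=+ remaining=[+ ( id ) * num $]
Step 9: shift +. Stack=[E +] ptr=4 lookahead=( remaining=[( id ) * num $]
Step 10: shift (. Stack=[E + (] ptr=5 lookahead=id remaining=[id ) * num $]
Step 11: shift id. Stack=[E + ( id] ptr=6 lookahead=) remaining=[) * num $]
Step 12: reduce F->id. Stack=[E + ( F] ptr=6 lookahead=) remaining=[) * num $]
Step 13: reduce T->F. Stack=[E + ( T] ptr=6 lookahead=) remaining=[) * num $]
Step 14: reduce E->T. Stack=[E + ( E] ptr=6 lookahead=) remaining=[) * num $]
Step 15: shift ). Stack=[E + ( E )] ptr=7 lookahead=* remaining=[* num $]
Step 16: reduce F->( E ). Stack=[E + F] ptr=7 lookahead=* remaining=[* num $]
Step 17: reduce T->F. Stack=[E + T] ptr=7 lookahead=* remaining=[* num $]
Step 18: shift *. Stack=[E + T *] ptr=8 lookahead=num remaining=[num $]
Step 19: shift num. Stack=[E + T * num] ptr=9 lookahead=$ remaining=[$]
Step 20: reduce F->num. Stack=[E + T * F] ptr=9 lookahead=$ remaining=[$]
Step 21: reduce T->T * F. Stack=[E + T] ptr=9 lookahead=$ remaining=[$]
Step 22: reduce E->E + T. Stack=[E] ptr=9 lookahead=$ remaining=[$]
Step 23: accept. Stack=[E] ptr=9 lookahead=$ remaining=[$]

Answer: 3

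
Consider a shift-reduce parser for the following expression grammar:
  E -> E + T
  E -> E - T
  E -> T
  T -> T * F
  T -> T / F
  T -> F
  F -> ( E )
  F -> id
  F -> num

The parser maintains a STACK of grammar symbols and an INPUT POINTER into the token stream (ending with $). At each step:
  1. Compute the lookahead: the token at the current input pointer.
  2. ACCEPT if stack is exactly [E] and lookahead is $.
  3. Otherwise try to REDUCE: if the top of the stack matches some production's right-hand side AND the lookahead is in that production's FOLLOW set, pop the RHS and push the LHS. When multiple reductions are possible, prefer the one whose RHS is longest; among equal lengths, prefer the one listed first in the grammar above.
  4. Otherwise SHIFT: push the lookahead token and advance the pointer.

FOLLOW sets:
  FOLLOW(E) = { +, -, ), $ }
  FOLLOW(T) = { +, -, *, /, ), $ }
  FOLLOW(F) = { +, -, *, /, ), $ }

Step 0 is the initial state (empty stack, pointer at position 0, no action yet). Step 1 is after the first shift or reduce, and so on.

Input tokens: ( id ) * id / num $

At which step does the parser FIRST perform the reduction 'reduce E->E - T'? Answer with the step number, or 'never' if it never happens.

Answer: never

Derivation:
Step 1: shift (. Stack=[(] ptr=1 lookahead=id remaining=[id ) * id / num $]
Step 2: shift id. Stack=[( id] ptr=2 lookahead=) remaining=[) * id / num $]
Step 3: reduce F->id. Stack=[( F] ptr=2 lookahead=) remaining=[) * id / num $]
Step 4: reduce T->F. Stack=[( T] ptr=2 lookahead=) remaining=[) * id / num $]
Step 5: reduce E->T. Stack=[( E] ptr=2 lookahead=) remaining=[) * id / num $]
Step 6: shift ). Stack=[( E )] ptr=3 lookahead=* remaining=[* id / num $]
Step 7: reduce F->( E ). Stack=[F] ptr=3 lookahead=* remaining=[* id / num $]
Step 8: reduce T->F. Stack=[T] ptr=3 lookahead=* remaining=[* id / num $]
Step 9: shift *. Stack=[T *] ptr=4 lookahead=id remaining=[id / num $]
Step 10: shift id. Stack=[T * id] ptr=5 lookahead=/ remaining=[/ num $]
Step 11: reduce F->id. Stack=[T * F] ptr=5 lookahead=/ remaining=[/ num $]
Step 12: reduce T->T * F. Stack=[T] ptr=5 lookahead=/ remaining=[/ num $]
Step 13: shift /. Stack=[T /] ptr=6 lookahead=num remaining=[num $]
Step 14: shift num. Stack=[T / num] ptr=7 lookahead=$ remaining=[$]
Step 15: reduce F->num. Stack=[T / F] ptr=7 lookahead=$ remaining=[$]
Step 16: reduce T->T / F. Stack=[T] ptr=7 lookahead=$ remaining=[$]
Step 17: reduce E->T. Stack=[E] ptr=7 lookahead=$ remaining=[$]
Step 18: accept. Stack=[E] ptr=7 lookahead=$ remaining=[$]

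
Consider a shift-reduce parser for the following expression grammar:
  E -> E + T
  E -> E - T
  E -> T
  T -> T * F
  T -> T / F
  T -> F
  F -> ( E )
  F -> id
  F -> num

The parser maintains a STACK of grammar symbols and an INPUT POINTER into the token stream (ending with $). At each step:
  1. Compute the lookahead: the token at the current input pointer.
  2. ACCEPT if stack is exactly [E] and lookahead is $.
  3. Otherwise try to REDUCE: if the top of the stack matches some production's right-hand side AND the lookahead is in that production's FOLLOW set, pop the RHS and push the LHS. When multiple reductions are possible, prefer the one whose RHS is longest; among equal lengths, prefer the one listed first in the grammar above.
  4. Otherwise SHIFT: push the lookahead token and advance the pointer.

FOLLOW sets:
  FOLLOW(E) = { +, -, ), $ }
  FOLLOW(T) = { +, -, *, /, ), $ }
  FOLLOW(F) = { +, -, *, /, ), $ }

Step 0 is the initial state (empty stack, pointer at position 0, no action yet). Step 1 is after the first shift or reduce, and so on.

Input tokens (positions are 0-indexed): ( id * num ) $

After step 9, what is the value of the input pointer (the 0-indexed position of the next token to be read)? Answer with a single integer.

Step 1: shift (. Stack=[(] ptr=1 lookahead=id remaining=[id * num ) $]
Step 2: shift id. Stack=[( id] ptr=2 lookahead=* remaining=[* num ) $]
Step 3: reduce F->id. Stack=[( F] ptr=2 lookahead=* remaining=[* num ) $]
Step 4: reduce T->F. Stack=[( T] ptr=2 lookahead=* remaining=[* num ) $]
Step 5: shift *. Stack=[( T *] ptr=3 lookahead=num remaining=[num ) $]
Step 6: shift num. Stack=[( T * num] ptr=4 lookahead=) remaining=[) $]
Step 7: reduce F->num. Stack=[( T * F] ptr=4 lookahead=) remaining=[) $]
Step 8: reduce T->T * F. Stack=[( T] ptr=4 lookahead=) remaining=[) $]
Step 9: reduce E->T. Stack=[( E] ptr=4 lookahead=) remaining=[) $]

Answer: 4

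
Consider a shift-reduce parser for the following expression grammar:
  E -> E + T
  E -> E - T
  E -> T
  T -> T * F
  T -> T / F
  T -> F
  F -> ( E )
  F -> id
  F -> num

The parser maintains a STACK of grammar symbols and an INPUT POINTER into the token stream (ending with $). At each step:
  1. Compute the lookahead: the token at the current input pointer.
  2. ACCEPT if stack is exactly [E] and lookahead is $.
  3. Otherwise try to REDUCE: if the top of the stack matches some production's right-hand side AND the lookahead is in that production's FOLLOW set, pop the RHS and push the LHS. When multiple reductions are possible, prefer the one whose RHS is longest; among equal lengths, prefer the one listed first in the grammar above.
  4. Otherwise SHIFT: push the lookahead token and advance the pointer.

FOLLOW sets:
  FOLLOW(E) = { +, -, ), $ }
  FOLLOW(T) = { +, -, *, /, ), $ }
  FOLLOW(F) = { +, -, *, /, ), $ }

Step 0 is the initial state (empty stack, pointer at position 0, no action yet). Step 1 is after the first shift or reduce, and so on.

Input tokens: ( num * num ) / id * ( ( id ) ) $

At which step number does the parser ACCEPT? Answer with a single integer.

Answer: 32

Derivation:
Step 1: shift (. Stack=[(] ptr=1 lookahead=num remaining=[num * num ) / id * ( ( id ) ) $]
Step 2: shift num. Stack=[( num] ptr=2 lookahead=* remaining=[* num ) / id * ( ( id ) ) $]
Step 3: reduce F->num. Stack=[( F] ptr=2 lookahead=* remaining=[* num ) / id * ( ( id ) ) $]
Step 4: reduce T->F. Stack=[( T] ptr=2 lookahead=* remaining=[* num ) / id * ( ( id ) ) $]
Step 5: shift *. Stack=[( T *] ptr=3 lookahead=num remaining=[num ) / id * ( ( id ) ) $]
Step 6: shift num. Stack=[( T * num] ptr=4 lookahead=) remaining=[) / id * ( ( id ) ) $]
Step 7: reduce F->num. Stack=[( T * F] ptr=4 lookahead=) remaining=[) / id * ( ( id ) ) $]
Step 8: reduce T->T * F. Stack=[( T] ptr=4 lookahead=) remaining=[) / id * ( ( id ) ) $]
Step 9: reduce E->T. Stack=[( E] ptr=4 lookahead=) remaining=[) / id * ( ( id ) ) $]
Step 10: shift ). Stack=[( E )] ptr=5 lookahead=/ remaining=[/ id * ( ( id ) ) $]
Step 11: reduce F->( E ). Stack=[F] ptr=5 lookahead=/ remaining=[/ id * ( ( id ) ) $]
Step 12: reduce T->F. Stack=[T] ptr=5 lookahead=/ remaining=[/ id * ( ( id ) ) $]
Step 13: shift /. Stack=[T /] ptr=6 lookahead=id remaining=[id * ( ( id ) ) $]
Step 14: shift id. Stack=[T / id] ptr=7 lookahead=* remaining=[* ( ( id ) ) $]
Step 15: reduce F->id. Stack=[T / F] ptr=7 lookahead=* remaining=[* ( ( id ) ) $]
Step 16: reduce T->T / F. Stack=[T] ptr=7 lookahead=* remaining=[* ( ( id ) ) $]
Step 17: shift *. Stack=[T *] ptr=8 lookahead=( remaining=[( ( id ) ) $]
Step 18: shift (. Stack=[T * (] ptr=9 lookahead=( remaining=[( id ) ) $]
Step 19: shift (. Stack=[T * ( (] ptr=10 lookahead=id remaining=[id ) ) $]
Step 20: shift id. Stack=[T * ( ( id] ptr=11 lookahead=) remaining=[) ) $]
Step 21: reduce F->id. Stack=[T * ( ( F] ptr=11 lookahead=) remaining=[) ) $]
Step 22: reduce T->F. Stack=[T * ( ( T] ptr=11 lookahead=) remaining=[) ) $]
Step 23: reduce E->T. Stack=[T * ( ( E] ptr=11 lookahead=) remaining=[) ) $]
Step 24: shift ). Stack=[T * ( ( E )] ptr=12 lookahead=) remaining=[) $]
Step 25: reduce F->( E ). Stack=[T * ( F] ptr=12 lookahead=) remaining=[) $]
Step 26: reduce T->F. Stack=[T * ( T] ptr=12 lookahead=) remaining=[) $]
Step 27: reduce E->T. Stack=[T * ( E] ptr=12 lookahead=) remaining=[) $]
Step 28: shift ). Stack=[T * ( E )] ptr=13 lookahead=$ remaining=[$]
Step 29: reduce F->( E ). Stack=[T * F] ptr=13 lookahead=$ remaining=[$]
Step 30: reduce T->T * F. Stack=[T] ptr=13 lookahead=$ remaining=[$]
Step 31: reduce E->T. Stack=[E] ptr=13 lookahead=$ remaining=[$]
Step 32: accept. Stack=[E] ptr=13 lookahead=$ remaining=[$]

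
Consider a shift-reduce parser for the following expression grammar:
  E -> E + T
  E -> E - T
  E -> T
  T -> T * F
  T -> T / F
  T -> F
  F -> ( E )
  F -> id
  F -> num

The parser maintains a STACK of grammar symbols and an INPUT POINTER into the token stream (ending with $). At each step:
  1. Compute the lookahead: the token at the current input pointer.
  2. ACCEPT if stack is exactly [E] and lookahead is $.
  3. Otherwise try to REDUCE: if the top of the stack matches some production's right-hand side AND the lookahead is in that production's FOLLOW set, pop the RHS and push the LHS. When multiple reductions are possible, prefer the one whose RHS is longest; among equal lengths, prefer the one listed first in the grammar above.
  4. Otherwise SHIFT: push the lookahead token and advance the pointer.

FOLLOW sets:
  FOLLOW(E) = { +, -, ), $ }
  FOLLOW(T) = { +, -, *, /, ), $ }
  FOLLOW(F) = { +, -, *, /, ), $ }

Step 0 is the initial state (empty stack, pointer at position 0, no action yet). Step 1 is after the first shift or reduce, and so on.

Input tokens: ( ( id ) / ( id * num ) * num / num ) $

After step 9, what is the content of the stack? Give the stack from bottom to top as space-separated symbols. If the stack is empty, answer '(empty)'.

Step 1: shift (. Stack=[(] ptr=1 lookahead=( remaining=[( id ) / ( id * num ) * num / num ) $]
Step 2: shift (. Stack=[( (] ptr=2 lookahead=id remaining=[id ) / ( id * num ) * num / num ) $]
Step 3: shift id. Stack=[( ( id] ptr=3 lookahead=) remaining=[) / ( id * num ) * num / num ) $]
Step 4: reduce F->id. Stack=[( ( F] ptr=3 lookahead=) remaining=[) / ( id * num ) * num / num ) $]
Step 5: reduce T->F. Stack=[( ( T] ptr=3 lookahead=) remaining=[) / ( id * num ) * num / num ) $]
Step 6: reduce E->T. Stack=[( ( E] ptr=3 lookahead=) remaining=[) / ( id * num ) * num / num ) $]
Step 7: shift ). Stack=[( ( E )] ptr=4 lookahead=/ remaining=[/ ( id * num ) * num / num ) $]
Step 8: reduce F->( E ). Stack=[( F] ptr=4 lookahead=/ remaining=[/ ( id * num ) * num / num ) $]
Step 9: reduce T->F. Stack=[( T] ptr=4 lookahead=/ remaining=[/ ( id * num ) * num / num ) $]

Answer: ( T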